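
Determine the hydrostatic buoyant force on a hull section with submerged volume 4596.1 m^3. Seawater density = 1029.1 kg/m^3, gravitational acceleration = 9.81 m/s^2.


Formula: Fb = rho * g * V
Substituting: Fb = 1029.1 * 9.81 * 4596.1
Intermediate: 1029.1 * 9.81 = 10095.471
Result: Fb = 10095.471 * 4596.1 ≈ 46400000 N (5 s.f.)

46400000 N


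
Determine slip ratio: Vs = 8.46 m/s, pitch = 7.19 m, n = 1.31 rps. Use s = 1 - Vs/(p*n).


Formula: s = 1 - Vs / (p * n)
Step 1 — p * n = 7.19 * 1.31 = 9.4189
Step 2 — Vs / (p*n) = 8.46 / 9.4189 = 0.898194 (6 d.p.)
Step 3 — s = 1 - 0.898194 = 0.101806

0.101806


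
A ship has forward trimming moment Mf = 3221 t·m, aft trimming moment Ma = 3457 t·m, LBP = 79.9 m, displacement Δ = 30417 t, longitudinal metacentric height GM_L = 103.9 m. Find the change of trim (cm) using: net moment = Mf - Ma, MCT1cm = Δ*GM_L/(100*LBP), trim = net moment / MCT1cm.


Formula: net trimming moment = Mf - Ma; MCT1cm = Δ*GM_L/(100*LBP); trim = net moment / MCT1cm
Step 1 — net trimming moment = 3221 - 3457 = -236 t·m
Step 2 — MCT1cm = 30417 * 103.9 / (100 * 79.9) = 395.5352 t·m/cm
Step 3 — trim = -236 / 395.5352 ≈ -0.59666 cm (5 s.f.)

-0.59666 cm


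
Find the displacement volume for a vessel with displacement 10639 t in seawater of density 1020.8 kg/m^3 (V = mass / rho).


Formula: V = mass / rho
Step 1 — convert tonnes to kg: 10639 t * 1000 = 10639000 kg
Step 2 — V = 10639000 / 1020.8 ≈ 10422 m^3 (5 s.f.)

10422 m^3


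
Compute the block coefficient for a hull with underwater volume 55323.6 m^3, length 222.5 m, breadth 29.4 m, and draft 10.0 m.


Formula: Cb = V / (L * B * T)
Step 1 — L * B * T = 222.5 * 29.4 * 10.0 = 65415.0 m^3
Step 2 — Cb = 55323.6 / 65415.0 ≈ 0.84573 (5 s.f.)

0.84573


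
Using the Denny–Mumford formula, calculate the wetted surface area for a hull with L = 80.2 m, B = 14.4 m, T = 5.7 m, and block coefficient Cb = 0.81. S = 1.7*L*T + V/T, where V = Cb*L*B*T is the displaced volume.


Formula: S = 1.7*L*T + V/T with V = Cb*L*B*T, i.e. S = L * (1.7*T + Cb*B)
Step 1 — 1.7*T = 1.7 * 5.7 = 9.69 m
Step 2 — Cb*B = 0.81 * 14.4 = 11.664 m
Step 3 — 1.7*T + Cb*B = 9.69 + 11.664 = 21.354 m
Step 4 — S = 80.2 * 21.354 ≈ 1712.6 m^2 (5 s.f.)

1712.6 m^2


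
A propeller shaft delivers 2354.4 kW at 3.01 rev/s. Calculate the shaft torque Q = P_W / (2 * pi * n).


Formula: Q = P_W / (2 * pi * n)
Step 1 — P_W = 2354.4 kW * 1000 = 2354400.0 W
Step 2 — 2 * pi * n = 2 * pi * 3.01 = 18.912388
Step 3 — Q = 2354400.0 / 18.912388 ≈ 124490 N·m (5 s.f.)

124490 N·m


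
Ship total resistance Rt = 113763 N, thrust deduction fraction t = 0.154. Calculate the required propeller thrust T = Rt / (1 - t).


Formula: T = Rt / (1 - t)
Step 1 — (1 - t) = 1 - 0.154 = 0.846
Step 2 — T = 113763 / 0.846 ≈ 134470 N (5 s.f.)

134470 N


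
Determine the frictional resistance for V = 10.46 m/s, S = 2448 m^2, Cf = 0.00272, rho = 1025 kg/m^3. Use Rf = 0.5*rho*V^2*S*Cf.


Formula: Rf = 0.5 * rho * V^2 * S * Cf
Step 1 — V^2 = 10.46^2 = 109.4116
Step 2 — 0.5 * rho * V^2 = 0.5 * 1025 * 109.4116 = 56073.445
Step 3 — Rf = 56073.445 * 2448 * 0.00272 ≈ 373370 N (5 s.f.)

373370 N


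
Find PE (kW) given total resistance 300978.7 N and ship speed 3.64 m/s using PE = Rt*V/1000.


Formula: PE = Rt * V / 1000 (kW)
Step 1 — PE (W) = 300978.7 * 3.64 = 1095562.468 W
Step 2 — PE (kW) = 1095562.468 / 1000 ≈ 1095.6 kW (5 s.f.)

1095.6 kW


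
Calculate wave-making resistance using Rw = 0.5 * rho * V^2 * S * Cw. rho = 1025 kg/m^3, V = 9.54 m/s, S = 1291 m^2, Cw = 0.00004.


Formula: Rw = 0.5 * rho * V^2 * S * Cw
Step 1 — V^2 = 9.54^2 = 91.0116
Step 2 — 0.5 * rho * V^2 = 0.5 * 1025 * 91.0116 = 46643.445
Step 3 — Rw = 46643.445 * 1291 * 0.00004 ≈ 2408.7 N (5 s.f.)

2408.7 N


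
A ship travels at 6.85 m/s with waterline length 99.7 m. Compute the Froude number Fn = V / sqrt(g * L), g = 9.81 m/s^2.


Formula: Fn = V / sqrt(g * L)
Step 1 — g * L = 9.81 * 99.7 = 978.057
Step 2 — sqrt(g * L) = sqrt(978.057) = 31.273903
Step 3 — Fn = 6.85 / 31.273903 ≈ 0.21903 (5 s.f.)

0.21903


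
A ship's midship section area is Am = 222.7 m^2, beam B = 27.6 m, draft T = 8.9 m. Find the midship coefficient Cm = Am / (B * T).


Formula: Cm = Am / (B * T)
Step 1 — B * T = 27.6 * 8.9 = 245.64 m^2
Step 2 — Cm = 222.7 / 245.64 ≈ 0.90661 (5 s.f.)

0.90661


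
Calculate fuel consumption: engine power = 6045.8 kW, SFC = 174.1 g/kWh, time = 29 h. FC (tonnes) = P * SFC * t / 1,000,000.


Formula: FC (tonnes) = P * SFC * t / 1,000,000
Step 1 — P * SFC * t = 6045.8 * 174.1 * 29 = 30524639.62 g
Step 2 — FC (tonnes) = 30524639.62 / 1,000,000 ≈ 30.525 tonnes (5 s.f.)

30.525 tonnes


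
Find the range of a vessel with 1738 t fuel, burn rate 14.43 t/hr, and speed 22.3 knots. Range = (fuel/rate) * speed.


Formula: endurance = fuel / rate; range = endurance * speed
Step 1 — endurance = 1738 / 14.43 = 120.4435 hours
Step 2 — range = 120.4435 * 22.3 ≈ 2685.9 nautical miles (5 s.f.)

2685.9 NM


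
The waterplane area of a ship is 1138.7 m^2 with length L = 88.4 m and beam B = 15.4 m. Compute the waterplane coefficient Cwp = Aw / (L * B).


Formula: Cwp = Aw / (L * B)
Step 1 — L * B = 88.4 * 15.4 = 1361.36 m^2
Step 2 — Cwp = 1138.7 / 1361.36 ≈ 0.83644 (5 s.f.)

0.83644


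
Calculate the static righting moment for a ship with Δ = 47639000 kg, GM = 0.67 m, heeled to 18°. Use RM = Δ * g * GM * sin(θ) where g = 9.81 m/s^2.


Formula: GZ = GM * sin(theta); RM = disp * g * GZ
Step 1 — GZ = 0.67 * sin(18°) = 0.67 * 0.309017 = 0.207041 m
Step 2 — RM = 47639000 * 9.81 * 0.207041 ≈ 96758000 N·m (5 s.f.)

96758000 N·m


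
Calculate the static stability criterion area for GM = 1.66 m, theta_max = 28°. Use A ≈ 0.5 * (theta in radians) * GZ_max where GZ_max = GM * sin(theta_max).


Formula: GZ_max = GM * sin(theta); Area = 0.5 * theta_rad * GZ_max
Step 1 — GZ_max = 1.66 * sin(28°) = 1.66 * 0.469472 = 0.779324 m
Step 2 — theta_rad = 28 * pi/180 = 0.488692 rad
Step 3 — Area = 0.5 * 0.488692 * 0.779324 ≈ 0.19042 m·rad (5 s.f.)

0.19042 m·rad


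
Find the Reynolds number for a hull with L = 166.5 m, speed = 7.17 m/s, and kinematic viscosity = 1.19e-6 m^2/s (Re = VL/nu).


Formula: Re = V * L / nu
Step 1 — V * L = 7.17 * 166.5 = 1193.805 m^2/s
Step 2 — Re = 1193.805 / 1.19e-6 = 1.00e+09

1.00e+09


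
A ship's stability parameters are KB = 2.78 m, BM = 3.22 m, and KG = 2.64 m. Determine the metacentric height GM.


Formula: GM = KB + BM - KG
Step 1 — KM = KB + BM = 2.78 + 3.22 = 6.0 m
Step 2 — GM = KM - KG = 6.0 - 2.64 = 3.36 m

3.36 m


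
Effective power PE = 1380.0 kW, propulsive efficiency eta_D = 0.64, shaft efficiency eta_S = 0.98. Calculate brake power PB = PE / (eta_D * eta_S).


Formula: PB = PE / (eta_D * eta_S)
Step 1 — combined efficiency = eta_D * eta_S = 0.64 * 0.98 = 0.6272
Step 2 — PB = 1380.0 / 0.6272 ≈ 2200.3 kW (5 s.f.)

2200.3 kW


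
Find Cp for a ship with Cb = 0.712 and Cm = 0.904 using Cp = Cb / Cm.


Formula: Cp = Cb / Cm
Substituting: Cp = 0.712 / 0.904
Result: Cp ≈ 0.78761 (5 s.f.)

0.78761


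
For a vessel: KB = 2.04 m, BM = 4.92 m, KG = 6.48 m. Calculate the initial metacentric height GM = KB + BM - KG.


Formula: GM = KB + BM - KG
Step 1 — KM = KB + BM = 2.04 + 4.92 = 6.96 m
Step 2 — GM = KM - KG = 6.96 - 6.48 = 0.48 m

0.48 m


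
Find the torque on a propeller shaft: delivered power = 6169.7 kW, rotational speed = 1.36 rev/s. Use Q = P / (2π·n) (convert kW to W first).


Formula: Q = P_W / (2 * pi * n)
Step 1 — P_W = 6169.7 kW * 1000 = 6169700.0 W
Step 2 — 2 * pi * n = 2 * pi * 1.36 = 8.545132
Step 3 — Q = 6169700.0 / 8.545132 ≈ 722010 N·m (5 s.f.)

722010 N·m


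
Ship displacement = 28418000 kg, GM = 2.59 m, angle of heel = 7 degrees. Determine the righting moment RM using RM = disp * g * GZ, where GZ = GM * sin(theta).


Formula: GZ = GM * sin(theta); RM = disp * g * GZ
Step 1 — GZ = 2.59 * sin(7°) = 2.59 * 0.121869 = 0.315641 m
Step 2 — RM = 28418000 * 9.81 * 0.315641 ≈ 87995000 N·m (5 s.f.)

87995000 N·m


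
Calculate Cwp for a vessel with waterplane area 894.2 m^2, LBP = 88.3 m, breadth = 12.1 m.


Formula: Cwp = Aw / (L * B)
Step 1 — L * B = 88.3 * 12.1 = 1068.43 m^2
Step 2 — Cwp = 894.2 / 1068.43 ≈ 0.83693 (5 s.f.)

0.83693


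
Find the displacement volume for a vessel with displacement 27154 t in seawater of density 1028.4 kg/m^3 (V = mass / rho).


Formula: V = mass / rho
Step 1 — convert tonnes to kg: 27154 t * 1000 = 27154000 kg
Step 2 — V = 27154000 / 1028.4 ≈ 26404 m^3 (5 s.f.)

26404 m^3


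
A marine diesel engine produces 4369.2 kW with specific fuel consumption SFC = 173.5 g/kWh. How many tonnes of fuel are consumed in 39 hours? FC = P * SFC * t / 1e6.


Formula: FC (tonnes) = P * SFC * t / 1,000,000
Step 1 — P * SFC * t = 4369.2 * 173.5 * 39 = 29564191.8 g
Step 2 — FC (tonnes) = 29564191.8 / 1,000,000 ≈ 29.564 tonnes (5 s.f.)

29.564 tonnes


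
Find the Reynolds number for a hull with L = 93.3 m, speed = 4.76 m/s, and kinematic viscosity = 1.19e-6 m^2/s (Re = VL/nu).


Formula: Re = V * L / nu
Step 1 — V * L = 4.76 * 93.3 = 444.108 m^2/s
Step 2 — Re = 444.108 / 1.19e-6 = 3.73e+08

3.73e+08


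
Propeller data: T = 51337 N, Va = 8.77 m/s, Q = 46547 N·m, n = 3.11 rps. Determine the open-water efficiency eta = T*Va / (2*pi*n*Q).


Formula: eta = T * Va / (2 * pi * n * Q)
Step 1 — numerator = T * Va = 51337 * 8.77 = 450225.49
Step 2 — 2 * pi * n = 2 * pi * 3.11 = 19.540706
Step 3 — denominator = 19.540706 * 46547 = 909561.24
Step 4 — eta = 450225.49 / 909561.24 ≈ 0.49499 (5 s.f.)

0.49499


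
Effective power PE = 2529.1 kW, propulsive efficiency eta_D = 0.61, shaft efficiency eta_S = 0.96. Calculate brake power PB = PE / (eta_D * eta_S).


Formula: PB = PE / (eta_D * eta_S)
Step 1 — combined efficiency = eta_D * eta_S = 0.61 * 0.96 = 0.5856
Step 2 — PB = 2529.1 / 0.5856 ≈ 4318.8 kW (5 s.f.)

4318.8 kW


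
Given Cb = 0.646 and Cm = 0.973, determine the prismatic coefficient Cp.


Formula: Cp = Cb / Cm
Substituting: Cp = 0.646 / 0.973
Result: Cp ≈ 0.66393 (5 s.f.)

0.66393


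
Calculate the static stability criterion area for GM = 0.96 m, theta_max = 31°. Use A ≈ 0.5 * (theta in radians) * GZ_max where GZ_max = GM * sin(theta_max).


Formula: GZ_max = GM * sin(theta); Area = 0.5 * theta_rad * GZ_max
Step 1 — GZ_max = 0.96 * sin(31°) = 0.96 * 0.515038 = 0.494436 m
Step 2 — theta_rad = 31 * pi/180 = 0.541052 rad
Step 3 — Area = 0.5 * 0.541052 * 0.494436 ≈ 0.13376 m·rad (5 s.f.)

0.13376 m·rad


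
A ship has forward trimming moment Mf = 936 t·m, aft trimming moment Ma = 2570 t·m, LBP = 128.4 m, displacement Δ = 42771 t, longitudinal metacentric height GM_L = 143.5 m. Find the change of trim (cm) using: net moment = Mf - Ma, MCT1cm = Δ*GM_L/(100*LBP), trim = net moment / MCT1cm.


Formula: net trimming moment = Mf - Ma; MCT1cm = Δ*GM_L/(100*LBP); trim = net moment / MCT1cm
Step 1 — net trimming moment = 936 - 2570 = -1634 t·m
Step 2 — MCT1cm = 42771 * 143.5 / (100 * 128.4) = 478.0092 t·m/cm
Step 3 — trim = -1634 / 478.0092 ≈ -3.4183 cm (5 s.f.)

-3.4183 cm


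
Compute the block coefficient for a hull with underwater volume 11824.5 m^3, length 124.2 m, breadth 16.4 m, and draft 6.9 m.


Formula: Cb = V / (L * B * T)
Step 1 — L * B * T = 124.2 * 16.4 * 6.9 = 14054.472 m^3
Step 2 — Cb = 11824.5 / 14054.472 ≈ 0.84133 (5 s.f.)

0.84133


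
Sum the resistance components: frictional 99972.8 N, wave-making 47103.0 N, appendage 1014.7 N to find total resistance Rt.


Formula: Rt = Rf + Rw + Ra
Substituting: Rt = 99972.8 + 47103.0 + 1014.7
Result: Rt = 148090.5 N

148090.5 N


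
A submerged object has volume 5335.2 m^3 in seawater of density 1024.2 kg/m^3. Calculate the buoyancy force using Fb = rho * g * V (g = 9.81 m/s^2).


Formula: Fb = rho * g * V
Substituting: Fb = 1024.2 * 9.81 * 5335.2
Intermediate: 1024.2 * 9.81 = 10047.402
Result: Fb = 10047.402 * 5335.2 ≈ 53605000 N (5 s.f.)

53605000 N


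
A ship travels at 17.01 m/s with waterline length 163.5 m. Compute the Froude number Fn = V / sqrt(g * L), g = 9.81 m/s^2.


Formula: Fn = V / sqrt(g * L)
Step 1 — g * L = 9.81 * 163.5 = 1603.935
Step 2 — sqrt(g * L) = sqrt(1603.935) = 40.049157
Step 3 — Fn = 17.01 / 40.049157 ≈ 0.42473 (5 s.f.)

0.42473


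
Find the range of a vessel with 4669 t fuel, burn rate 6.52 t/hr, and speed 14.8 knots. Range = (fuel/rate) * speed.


Formula: endurance = fuel / rate; range = endurance * speed
Step 1 — endurance = 4669 / 6.52 = 716.1043 hours
Step 2 — range = 716.1043 * 14.8 ≈ 10598 nautical miles (5 s.f.)

10598 NM


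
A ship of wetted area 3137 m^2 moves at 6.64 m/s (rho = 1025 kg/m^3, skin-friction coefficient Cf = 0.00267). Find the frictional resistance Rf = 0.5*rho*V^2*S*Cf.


Formula: Rf = 0.5 * rho * V^2 * S * Cf
Step 1 — V^2 = 6.64^2 = 44.0896
Step 2 — 0.5 * rho * V^2 = 0.5 * 1025 * 44.0896 = 22595.92
Step 3 — Rf = 22595.92 * 3137 * 0.00267 ≈ 189260 N (5 s.f.)

189260 N


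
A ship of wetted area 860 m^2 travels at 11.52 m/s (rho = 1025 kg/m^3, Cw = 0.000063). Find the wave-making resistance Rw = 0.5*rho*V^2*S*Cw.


Formula: Rw = 0.5 * rho * V^2 * S * Cw
Step 1 — V^2 = 11.52^2 = 132.7104
Step 2 — 0.5 * rho * V^2 = 0.5 * 1025 * 132.7104 = 68014.08
Step 3 — Rw = 68014.08 * 860 * 0.000063 ≈ 3685.0 N (5 s.f.)

3685.0 N


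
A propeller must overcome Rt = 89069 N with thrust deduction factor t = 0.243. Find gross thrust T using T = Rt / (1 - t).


Formula: T = Rt / (1 - t)
Step 1 — (1 - t) = 1 - 0.243 = 0.757
Step 2 — T = 89069 / 0.757 ≈ 117660 N (5 s.f.)

117660 N


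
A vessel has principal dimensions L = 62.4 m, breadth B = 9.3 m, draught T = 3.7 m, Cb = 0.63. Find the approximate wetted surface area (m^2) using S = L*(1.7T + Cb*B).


Formula: S = 1.7*L*T + V/T with V = Cb*L*B*T, i.e. S = L * (1.7*T + Cb*B)
Step 1 — 1.7*T = 1.7 * 3.7 = 6.29 m
Step 2 — Cb*B = 0.63 * 9.3 = 5.859 m
Step 3 — 1.7*T + Cb*B = 6.29 + 5.859 = 12.149 m
Step 4 — S = 62.4 * 12.149 ≈ 758.10 m^2 (5 s.f.)

758.10 m^2


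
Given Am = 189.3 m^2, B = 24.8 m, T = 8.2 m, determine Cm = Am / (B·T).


Formula: Cm = Am / (B * T)
Step 1 — B * T = 24.8 * 8.2 = 203.36 m^2
Step 2 — Cm = 189.3 / 203.36 ≈ 0.93086 (5 s.f.)

0.93086


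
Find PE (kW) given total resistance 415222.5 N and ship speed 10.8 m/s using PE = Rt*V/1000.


Formula: PE = Rt * V / 1000 (kW)
Step 1 — PE (W) = 415222.5 * 10.8 = 4484403.0 W
Step 2 — PE (kW) = 4484403.0 / 1000 ≈ 4484.4 kW (5 s.f.)

4484.4 kW


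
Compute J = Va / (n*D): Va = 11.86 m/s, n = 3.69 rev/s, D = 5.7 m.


Formula: J = Va / (n * D)
Step 1 — n * D = 3.69 * 5.7 = 21.033
Step 2 — J = 11.86 / 21.033 ≈ 0.56388 (5 s.f.)

0.56388


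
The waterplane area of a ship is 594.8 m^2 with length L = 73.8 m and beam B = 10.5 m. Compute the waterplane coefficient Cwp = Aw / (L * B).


Formula: Cwp = Aw / (L * B)
Step 1 — L * B = 73.8 * 10.5 = 774.9 m^2
Step 2 — Cwp = 594.8 / 774.9 ≈ 0.76758 (5 s.f.)

0.76758


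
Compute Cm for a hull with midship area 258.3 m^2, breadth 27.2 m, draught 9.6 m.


Formula: Cm = Am / (B * T)
Step 1 — B * T = 27.2 * 9.6 = 261.12 m^2
Step 2 — Cm = 258.3 / 261.12 ≈ 0.98920 (5 s.f.)

0.98920


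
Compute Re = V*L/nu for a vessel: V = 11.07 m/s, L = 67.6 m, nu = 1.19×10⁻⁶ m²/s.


Formula: Re = V * L / nu
Step 1 — V * L = 11.07 * 67.6 = 748.332 m^2/s
Step 2 — Re = 748.332 / 1.19e-6 = 6.29e+08

6.29e+08


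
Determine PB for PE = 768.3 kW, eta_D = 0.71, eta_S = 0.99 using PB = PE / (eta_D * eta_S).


Formula: PB = PE / (eta_D * eta_S)
Step 1 — combined efficiency = eta_D * eta_S = 0.71 * 0.99 = 0.7029
Step 2 — PB = 768.3 / 0.7029 ≈ 1093.0 kW (5 s.f.)

1093.0 kW


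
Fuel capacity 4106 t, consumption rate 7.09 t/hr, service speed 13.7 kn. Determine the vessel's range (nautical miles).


Formula: endurance = fuel / rate; range = endurance * speed
Step 1 — endurance = 4106 / 7.09 = 579.1255 hours
Step 2 — range = 579.1255 * 13.7 ≈ 7934.0 nautical miles (5 s.f.)

7934.0 NM


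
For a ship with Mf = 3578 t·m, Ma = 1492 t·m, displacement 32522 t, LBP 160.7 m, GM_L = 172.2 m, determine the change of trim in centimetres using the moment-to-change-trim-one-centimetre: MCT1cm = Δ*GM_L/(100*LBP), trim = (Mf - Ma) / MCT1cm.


Formula: net trimming moment = Mf - Ma; MCT1cm = Δ*GM_L/(100*LBP); trim = net moment / MCT1cm
Step 1 — net trimming moment = 3578 - 1492 = 2086 t·m
Step 2 — MCT1cm = 32522 * 172.2 / (100 * 160.7) = 348.4934 t·m/cm
Step 3 — trim = 2086 / 348.4934 ≈ 5.9858 cm (5 s.f.)

5.9858 cm


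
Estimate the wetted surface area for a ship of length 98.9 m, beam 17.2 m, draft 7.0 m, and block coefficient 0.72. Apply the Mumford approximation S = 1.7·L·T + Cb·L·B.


Formula: S = 1.7*L*T + V/T with V = Cb*L*B*T, i.e. S = L * (1.7*T + Cb*B)
Step 1 — 1.7*T = 1.7 * 7.0 = 11.9 m
Step 2 — Cb*B = 0.72 * 17.2 = 12.384 m
Step 3 — 1.7*T + Cb*B = 11.9 + 12.384 = 24.284 m
Step 4 — S = 98.9 * 24.284 ≈ 2401.7 m^2 (5 s.f.)

2401.7 m^2


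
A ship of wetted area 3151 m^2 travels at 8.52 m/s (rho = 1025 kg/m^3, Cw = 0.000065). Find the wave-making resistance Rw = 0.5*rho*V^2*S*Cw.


Formula: Rw = 0.5 * rho * V^2 * S * Cw
Step 1 — V^2 = 8.52^2 = 72.5904
Step 2 — 0.5 * rho * V^2 = 0.5 * 1025 * 72.5904 = 37202.58
Step 3 — Rw = 37202.58 * 3151 * 0.000065 ≈ 7619.6 N (5 s.f.)

7619.6 N


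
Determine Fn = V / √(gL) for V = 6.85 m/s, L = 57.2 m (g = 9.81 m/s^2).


Formula: Fn = V / sqrt(g * L)
Step 1 — g * L = 9.81 * 57.2 = 561.132
Step 2 — sqrt(g * L) = sqrt(561.132) = 23.688225
Step 3 — Fn = 6.85 / 23.688225 ≈ 0.28917 (5 s.f.)

0.28917


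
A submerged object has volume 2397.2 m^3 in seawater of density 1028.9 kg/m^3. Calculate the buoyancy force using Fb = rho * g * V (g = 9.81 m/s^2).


Formula: Fb = rho * g * V
Substituting: Fb = 1028.9 * 9.81 * 2397.2
Intermediate: 1028.9 * 9.81 = 10093.509
Result: Fb = 10093.509 * 2397.2 ≈ 24196000 N (5 s.f.)

24196000 N


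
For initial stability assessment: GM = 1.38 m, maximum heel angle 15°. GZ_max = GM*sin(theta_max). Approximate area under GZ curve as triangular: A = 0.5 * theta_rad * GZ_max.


Formula: GZ_max = GM * sin(theta); Area = 0.5 * theta_rad * GZ_max
Step 1 — GZ_max = 1.38 * sin(15°) = 1.38 * 0.258819 = 0.35717 m
Step 2 — theta_rad = 15 * pi/180 = 0.261799 rad
Step 3 — Area = 0.5 * 0.261799 * 0.35717 ≈ 0.046753 m·rad (5 s.f.)

0.046753 m·rad


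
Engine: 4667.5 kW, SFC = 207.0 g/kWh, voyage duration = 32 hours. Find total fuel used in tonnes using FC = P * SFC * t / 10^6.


Formula: FC (tonnes) = P * SFC * t / 1,000,000
Step 1 — P * SFC * t = 4667.5 * 207.0 * 32 = 30917520.0 g
Step 2 — FC (tonnes) = 30917520.0 / 1,000,000 ≈ 30.918 tonnes (5 s.f.)

30.918 tonnes


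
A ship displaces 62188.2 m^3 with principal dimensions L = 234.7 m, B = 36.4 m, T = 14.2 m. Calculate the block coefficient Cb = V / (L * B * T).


Formula: Cb = V / (L * B * T)
Step 1 — L * B * T = 234.7 * 36.4 * 14.2 = 121311.736 m^3
Step 2 — Cb = 62188.2 / 121311.736 ≈ 0.51263 (5 s.f.)

0.51263


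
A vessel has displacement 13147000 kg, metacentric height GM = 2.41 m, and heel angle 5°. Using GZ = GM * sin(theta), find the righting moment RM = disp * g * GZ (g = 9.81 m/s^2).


Formula: GZ = GM * sin(theta); RM = disp * g * GZ
Step 1 — GZ = 2.41 * sin(5°) = 2.41 * 0.087156 = 0.210046 m
Step 2 — RM = 13147000 * 9.81 * 0.210046 ≈ 27090000 N·m (5 s.f.)

27090000 N·m


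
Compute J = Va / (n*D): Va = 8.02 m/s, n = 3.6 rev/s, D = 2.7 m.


Formula: J = Va / (n * D)
Step 1 — n * D = 3.6 * 2.7 = 9.72
Step 2 — J = 8.02 / 9.72 ≈ 0.82510 (5 s.f.)

0.82510


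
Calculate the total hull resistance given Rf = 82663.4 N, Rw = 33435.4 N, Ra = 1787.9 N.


Formula: Rt = Rf + Rw + Ra
Substituting: Rt = 82663.4 + 33435.4 + 1787.9
Result: Rt = 117886.7 N

117886.7 N


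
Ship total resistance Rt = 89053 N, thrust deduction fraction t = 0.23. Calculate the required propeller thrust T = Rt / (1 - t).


Formula: T = Rt / (1 - t)
Step 1 — (1 - t) = 1 - 0.23 = 0.77
Step 2 — T = 89053 / 0.77 ≈ 115650 N (5 s.f.)

115650 N


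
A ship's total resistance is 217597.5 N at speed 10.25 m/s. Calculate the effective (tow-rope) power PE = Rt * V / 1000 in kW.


Formula: PE = Rt * V / 1000 (kW)
Step 1 — PE (W) = 217597.5 * 10.25 = 2230374.375 W
Step 2 — PE (kW) = 2230374.375 / 1000 ≈ 2230.4 kW (5 s.f.)

2230.4 kW


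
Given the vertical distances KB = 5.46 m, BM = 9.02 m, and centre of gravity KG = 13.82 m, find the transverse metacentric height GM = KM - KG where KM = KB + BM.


Formula: GM = KB + BM - KG
Step 1 — KM = KB + BM = 5.46 + 9.02 = 14.48 m
Step 2 — GM = KM - KG = 14.48 - 13.82 = 0.66 m

0.66 m


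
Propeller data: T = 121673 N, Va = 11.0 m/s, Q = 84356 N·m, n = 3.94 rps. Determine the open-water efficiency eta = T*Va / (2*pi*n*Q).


Formula: eta = T * Va / (2 * pi * n * Q)
Step 1 — numerator = T * Va = 121673 * 11.0 = 1338403.0
Step 2 — 2 * pi * n = 2 * pi * 3.94 = 24.75575
Step 3 — denominator = 24.75575 * 84356 = 2088296.05
Step 4 — eta = 1338403.0 / 2088296.05 ≈ 0.64091 (5 s.f.)

0.64091


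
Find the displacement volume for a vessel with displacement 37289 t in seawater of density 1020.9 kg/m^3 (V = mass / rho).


Formula: V = mass / rho
Step 1 — convert tonnes to kg: 37289 t * 1000 = 37289000 kg
Step 2 — V = 37289000 / 1020.9 ≈ 36526 m^3 (5 s.f.)

36526 m^3


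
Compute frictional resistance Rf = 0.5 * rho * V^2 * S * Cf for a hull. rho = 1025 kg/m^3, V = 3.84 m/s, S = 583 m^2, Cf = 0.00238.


Formula: Rf = 0.5 * rho * V^2 * S * Cf
Step 1 — V^2 = 3.84^2 = 14.7456
Step 2 — 0.5 * rho * V^2 = 0.5 * 1025 * 14.7456 = 7557.12
Step 3 — Rf = 7557.12 * 583 * 0.00238 ≈ 10486 N (5 s.f.)

10486 N


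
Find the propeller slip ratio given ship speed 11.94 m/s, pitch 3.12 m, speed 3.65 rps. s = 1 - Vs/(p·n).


Formula: s = 1 - Vs / (p * n)
Step 1 — p * n = 3.12 * 3.65 = 11.388
Step 2 — Vs / (p*n) = 11.94 / 11.388 = 1.048472 (6 d.p.)
Step 3 — s = 1 - 1.048472 = -0.048472

-0.048472


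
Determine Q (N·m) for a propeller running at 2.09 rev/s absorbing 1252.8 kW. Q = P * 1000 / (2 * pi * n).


Formula: Q = P_W / (2 * pi * n)
Step 1 — P_W = 1252.8 kW * 1000 = 1252800.0 W
Step 2 — 2 * pi * n = 2 * pi * 2.09 = 13.131857
Step 3 — Q = 1252800.0 / 13.131857 ≈ 95402 N·m (5 s.f.)

95402 N·m


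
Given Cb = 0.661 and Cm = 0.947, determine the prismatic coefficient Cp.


Formula: Cp = Cb / Cm
Substituting: Cp = 0.661 / 0.947
Result: Cp ≈ 0.69799 (5 s.f.)

0.69799


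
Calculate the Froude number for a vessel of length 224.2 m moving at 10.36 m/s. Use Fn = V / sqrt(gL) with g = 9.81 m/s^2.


Formula: Fn = V / sqrt(g * L)
Step 1 — g * L = 9.81 * 224.2 = 2199.402
Step 2 — sqrt(g * L) = sqrt(2199.402) = 46.897782
Step 3 — Fn = 10.36 / 46.897782 ≈ 0.22091 (5 s.f.)

0.22091


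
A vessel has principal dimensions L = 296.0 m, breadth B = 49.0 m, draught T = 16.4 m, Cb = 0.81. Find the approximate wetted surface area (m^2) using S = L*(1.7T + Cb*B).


Formula: S = 1.7*L*T + V/T with V = Cb*L*B*T, i.e. S = L * (1.7*T + Cb*B)
Step 1 — 1.7*T = 1.7 * 16.4 = 27.88 m
Step 2 — Cb*B = 0.81 * 49.0 = 39.69 m
Step 3 — 1.7*T + Cb*B = 27.88 + 39.69 = 67.57 m
Step 4 — S = 296.0 * 67.57 ≈ 20001 m^2 (5 s.f.)

20001 m^2


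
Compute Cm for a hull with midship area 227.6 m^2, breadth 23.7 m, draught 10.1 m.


Formula: Cm = Am / (B * T)
Step 1 — B * T = 23.7 * 10.1 = 239.37 m^2
Step 2 — Cm = 227.6 / 239.37 ≈ 0.95083 (5 s.f.)

0.95083


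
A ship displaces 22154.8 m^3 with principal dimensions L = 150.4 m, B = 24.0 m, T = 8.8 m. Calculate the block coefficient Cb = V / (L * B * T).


Formula: Cb = V / (L * B * T)
Step 1 — L * B * T = 150.4 * 24.0 * 8.8 = 31764.48 m^3
Step 2 — Cb = 22154.8 / 31764.48 ≈ 0.69747 (5 s.f.)

0.69747


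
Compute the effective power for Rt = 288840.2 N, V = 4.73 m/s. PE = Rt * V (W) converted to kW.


Formula: PE = Rt * V / 1000 (kW)
Step 1 — PE (W) = 288840.2 * 4.73 = 1366214.146 W
Step 2 — PE (kW) = 1366214.146 / 1000 ≈ 1366.2 kW (5 s.f.)

1366.2 kW


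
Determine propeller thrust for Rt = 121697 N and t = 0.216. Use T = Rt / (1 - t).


Formula: T = Rt / (1 - t)
Step 1 — (1 - t) = 1 - 0.216 = 0.784
Step 2 — T = 121697 / 0.784 ≈ 155230 N (5 s.f.)

155230 N


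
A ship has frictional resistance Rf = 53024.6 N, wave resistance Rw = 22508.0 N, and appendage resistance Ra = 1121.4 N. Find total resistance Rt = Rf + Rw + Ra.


Formula: Rt = Rf + Rw + Ra
Substituting: Rt = 53024.6 + 22508.0 + 1121.4
Result: Rt = 76654.0 N

76654.0 N


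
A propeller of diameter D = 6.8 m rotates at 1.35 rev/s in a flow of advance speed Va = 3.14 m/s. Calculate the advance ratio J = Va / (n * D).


Formula: J = Va / (n * D)
Step 1 — n * D = 1.35 * 6.8 = 9.18
Step 2 — J = 3.14 / 9.18 ≈ 0.34205 (5 s.f.)

0.34205


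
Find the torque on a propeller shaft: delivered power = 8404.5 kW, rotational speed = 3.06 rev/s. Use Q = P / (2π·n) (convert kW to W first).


Formula: Q = P_W / (2 * pi * n)
Step 1 — P_W = 8404.5 kW * 1000 = 8404500.0 W
Step 2 — 2 * pi * n = 2 * pi * 3.06 = 19.226547
Step 3 — Q = 8404500.0 / 19.226547 ≈ 437130 N·m (5 s.f.)

437130 N·m


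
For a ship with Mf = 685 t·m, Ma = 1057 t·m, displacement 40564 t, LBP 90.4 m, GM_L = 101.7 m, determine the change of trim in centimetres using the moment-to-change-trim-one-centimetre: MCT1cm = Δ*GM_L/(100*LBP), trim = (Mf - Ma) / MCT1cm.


Formula: net trimming moment = Mf - Ma; MCT1cm = Δ*GM_L/(100*LBP); trim = net moment / MCT1cm
Step 1 — net trimming moment = 685 - 1057 = -372 t·m
Step 2 — MCT1cm = 40564 * 101.7 / (100 * 90.4) = 456.345 t·m/cm
Step 3 — trim = -372 / 456.345 ≈ -0.81517 cm (5 s.f.)

-0.81517 cm


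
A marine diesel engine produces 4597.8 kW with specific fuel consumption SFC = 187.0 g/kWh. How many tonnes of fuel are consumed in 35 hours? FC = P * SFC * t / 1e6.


Formula: FC (tonnes) = P * SFC * t / 1,000,000
Step 1 — P * SFC * t = 4597.8 * 187.0 * 35 = 30092601.0 g
Step 2 — FC (tonnes) = 30092601.0 / 1,000,000 ≈ 30.093 tonnes (5 s.f.)

30.093 tonnes


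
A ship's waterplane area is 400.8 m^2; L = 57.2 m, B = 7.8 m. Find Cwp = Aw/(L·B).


Formula: Cwp = Aw / (L * B)
Step 1 — L * B = 57.2 * 7.8 = 446.16 m^2
Step 2 — Cwp = 400.8 / 446.16 ≈ 0.89833 (5 s.f.)

0.89833


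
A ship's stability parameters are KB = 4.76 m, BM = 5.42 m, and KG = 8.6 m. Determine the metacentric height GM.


Formula: GM = KB + BM - KG
Step 1 — KM = KB + BM = 4.76 + 5.42 = 10.18 m
Step 2 — GM = KM - KG = 10.18 - 8.6 = 1.58 m

1.58 m


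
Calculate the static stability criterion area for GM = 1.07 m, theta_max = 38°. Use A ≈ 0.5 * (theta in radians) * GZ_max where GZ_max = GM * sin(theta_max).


Formula: GZ_max = GM * sin(theta); Area = 0.5 * theta_rad * GZ_max
Step 1 — GZ_max = 1.07 * sin(38°) = 1.07 * 0.615661 = 0.658757 m
Step 2 — theta_rad = 38 * pi/180 = 0.663225 rad
Step 3 — Area = 0.5 * 0.663225 * 0.658757 ≈ 0.21845 m·rad (5 s.f.)

0.21845 m·rad


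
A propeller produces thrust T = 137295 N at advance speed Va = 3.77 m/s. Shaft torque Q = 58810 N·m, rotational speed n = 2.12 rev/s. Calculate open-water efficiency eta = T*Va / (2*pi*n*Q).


Formula: eta = T * Va / (2 * pi * n * Q)
Step 1 — numerator = T * Va = 137295 * 3.77 = 517602.15
Step 2 — 2 * pi * n = 2 * pi * 2.12 = 13.320353
Step 3 — denominator = 13.320353 * 58810 = 783369.96
Step 4 — eta = 517602.15 / 783369.96 ≈ 0.66074 (5 s.f.)

0.66074


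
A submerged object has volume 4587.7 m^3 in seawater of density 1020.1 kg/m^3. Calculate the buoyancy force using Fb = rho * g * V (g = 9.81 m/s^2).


Formula: Fb = rho * g * V
Substituting: Fb = 1020.1 * 9.81 * 4587.7
Intermediate: 1020.1 * 9.81 = 10007.181
Result: Fb = 10007.181 * 4587.7 ≈ 45910000 N (5 s.f.)

45910000 N


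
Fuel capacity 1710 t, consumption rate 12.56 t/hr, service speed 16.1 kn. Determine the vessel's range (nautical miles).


Formula: endurance = fuel / rate; range = endurance * speed
Step 1 — endurance = 1710 / 12.56 = 136.1465 hours
Step 2 — range = 136.1465 * 16.1 ≈ 2192.0 nautical miles (5 s.f.)

2192.0 NM


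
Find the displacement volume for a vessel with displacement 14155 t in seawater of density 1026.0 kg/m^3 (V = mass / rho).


Formula: V = mass / rho
Step 1 — convert tonnes to kg: 14155 t * 1000 = 14155000 kg
Step 2 — V = 14155000 / 1026.0 ≈ 13796 m^3 (5 s.f.)

13796 m^3


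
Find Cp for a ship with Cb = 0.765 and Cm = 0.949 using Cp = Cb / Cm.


Formula: Cp = Cb / Cm
Substituting: Cp = 0.765 / 0.949
Result: Cp ≈ 0.80611 (5 s.f.)

0.80611


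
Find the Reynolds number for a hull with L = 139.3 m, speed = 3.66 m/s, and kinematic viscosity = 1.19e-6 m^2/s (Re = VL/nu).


Formula: Re = V * L / nu
Step 1 — V * L = 3.66 * 139.3 = 509.838 m^2/s
Step 2 — Re = 509.838 / 1.19e-6 = 4.28e+08

4.28e+08


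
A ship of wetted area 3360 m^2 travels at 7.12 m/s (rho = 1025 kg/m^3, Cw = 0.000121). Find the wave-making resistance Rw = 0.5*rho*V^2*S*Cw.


Formula: Rw = 0.5 * rho * V^2 * S * Cw
Step 1 — V^2 = 7.12^2 = 50.6944
Step 2 — 0.5 * rho * V^2 = 0.5 * 1025 * 50.6944 = 25980.88
Step 3 — Rw = 25980.88 * 3360 * 0.000121 ≈ 10563 N (5 s.f.)

10563 N


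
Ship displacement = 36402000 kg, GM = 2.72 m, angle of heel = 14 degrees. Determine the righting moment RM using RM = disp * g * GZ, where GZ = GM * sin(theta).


Formula: GZ = GM * sin(theta); RM = disp * g * GZ
Step 1 — GZ = 2.72 * sin(14°) = 2.72 * 0.241922 = 0.658028 m
Step 2 — RM = 36402000 * 9.81 * 0.658028 ≈ 234980000 N·m (5 s.f.)

234980000 N·m


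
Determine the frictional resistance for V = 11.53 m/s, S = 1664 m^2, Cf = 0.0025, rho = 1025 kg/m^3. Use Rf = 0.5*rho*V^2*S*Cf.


Formula: Rf = 0.5 * rho * V^2 * S * Cf
Step 1 — V^2 = 11.53^2 = 132.9409
Step 2 — 0.5 * rho * V^2 = 0.5 * 1025 * 132.9409 = 68132.21125
Step 3 — Rf = 68132.21125 * 1664 * 0.0025 ≈ 283430 N (5 s.f.)

283430 N


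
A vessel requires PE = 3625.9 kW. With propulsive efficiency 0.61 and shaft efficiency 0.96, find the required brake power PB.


Formula: PB = PE / (eta_D * eta_S)
Step 1 — combined efficiency = eta_D * eta_S = 0.61 * 0.96 = 0.5856
Step 2 — PB = 3625.9 / 0.5856 ≈ 6191.8 kW (5 s.f.)

6191.8 kW


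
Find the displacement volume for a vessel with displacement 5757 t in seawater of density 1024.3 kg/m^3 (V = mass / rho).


Formula: V = mass / rho
Step 1 — convert tonnes to kg: 5757 t * 1000 = 5757000 kg
Step 2 — V = 5757000 / 1024.3 ≈ 5620.4 m^3 (5 s.f.)

5620.4 m^3


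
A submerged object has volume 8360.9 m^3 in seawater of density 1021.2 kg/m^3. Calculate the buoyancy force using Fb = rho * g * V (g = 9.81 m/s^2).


Formula: Fb = rho * g * V
Substituting: Fb = 1021.2 * 9.81 * 8360.9
Intermediate: 1021.2 * 9.81 = 10017.972
Result: Fb = 10017.972 * 8360.9 ≈ 83759000 N (5 s.f.)

83759000 N


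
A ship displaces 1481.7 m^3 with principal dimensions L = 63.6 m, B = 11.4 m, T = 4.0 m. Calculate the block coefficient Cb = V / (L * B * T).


Formula: Cb = V / (L * B * T)
Step 1 — L * B * T = 63.6 * 11.4 * 4.0 = 2900.16 m^3
Step 2 — Cb = 1481.7 / 2900.16 ≈ 0.51090 (5 s.f.)

0.51090


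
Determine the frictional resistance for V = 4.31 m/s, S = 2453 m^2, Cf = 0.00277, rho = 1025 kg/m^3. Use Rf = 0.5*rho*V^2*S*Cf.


Formula: Rf = 0.5 * rho * V^2 * S * Cf
Step 1 — V^2 = 4.31^2 = 18.5761
Step 2 — 0.5 * rho * V^2 = 0.5 * 1025 * 18.5761 = 9520.25125
Step 3 — Rf = 9520.25125 * 2453 * 0.00277 ≈ 64688 N (5 s.f.)

64688 N


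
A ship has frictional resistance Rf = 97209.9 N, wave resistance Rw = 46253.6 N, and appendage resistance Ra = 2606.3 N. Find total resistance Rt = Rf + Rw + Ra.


Formula: Rt = Rf + Rw + Ra
Substituting: Rt = 97209.9 + 46253.6 + 2606.3
Result: Rt = 146069.8 N

146069.8 N


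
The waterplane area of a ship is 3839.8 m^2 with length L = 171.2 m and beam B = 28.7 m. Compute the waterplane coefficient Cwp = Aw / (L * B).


Formula: Cwp = Aw / (L * B)
Step 1 — L * B = 171.2 * 28.7 = 4913.44 m^2
Step 2 — Cwp = 3839.8 / 4913.44 ≈ 0.78149 (5 s.f.)

0.78149


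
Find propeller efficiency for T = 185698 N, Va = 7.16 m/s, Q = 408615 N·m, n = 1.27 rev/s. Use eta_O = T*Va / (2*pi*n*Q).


Formula: eta = T * Va / (2 * pi * n * Q)
Step 1 — numerator = T * Va = 185698 * 7.16 = 1329597.68
Step 2 — 2 * pi * n = 2 * pi * 1.27 = 7.979645
Step 3 — denominator = 7.979645 * 408615 = 3260602.64
Step 4 — eta = 1329597.68 / 3260602.64 ≈ 0.40778 (5 s.f.)

0.40778


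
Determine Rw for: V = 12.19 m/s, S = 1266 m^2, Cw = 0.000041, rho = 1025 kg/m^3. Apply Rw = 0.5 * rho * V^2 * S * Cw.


Formula: Rw = 0.5 * rho * V^2 * S * Cw
Step 1 — V^2 = 12.19^2 = 148.5961
Step 2 — 0.5 * rho * V^2 = 0.5 * 1025 * 148.5961 = 76155.50125
Step 3 — Rw = 76155.50125 * 1266 * 0.000041 ≈ 3952.9 N (5 s.f.)

3952.9 N


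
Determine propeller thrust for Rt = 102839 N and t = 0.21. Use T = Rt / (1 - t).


Formula: T = Rt / (1 - t)
Step 1 — (1 - t) = 1 - 0.21 = 0.79
Step 2 — T = 102839 / 0.79 ≈ 130180 N (5 s.f.)

130180 N


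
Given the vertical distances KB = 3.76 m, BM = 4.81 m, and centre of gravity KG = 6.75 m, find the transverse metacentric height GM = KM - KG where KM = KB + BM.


Formula: GM = KB + BM - KG
Step 1 — KM = KB + BM = 3.76 + 4.81 = 8.57 m
Step 2 — GM = KM - KG = 8.57 - 6.75 = 1.82 m

1.82 m


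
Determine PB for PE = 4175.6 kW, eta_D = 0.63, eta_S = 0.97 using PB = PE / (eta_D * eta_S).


Formula: PB = PE / (eta_D * eta_S)
Step 1 — combined efficiency = eta_D * eta_S = 0.63 * 0.97 = 0.6111
Step 2 — PB = 4175.6 / 0.6111 ≈ 6832.9 kW (5 s.f.)

6832.9 kW


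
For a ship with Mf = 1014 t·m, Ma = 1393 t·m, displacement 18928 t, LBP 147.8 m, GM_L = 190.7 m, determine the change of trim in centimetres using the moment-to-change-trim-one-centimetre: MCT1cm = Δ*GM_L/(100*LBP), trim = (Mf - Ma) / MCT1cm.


Formula: net trimming moment = Mf - Ma; MCT1cm = Δ*GM_L/(100*LBP); trim = net moment / MCT1cm
Step 1 — net trimming moment = 1014 - 1393 = -379 t·m
Step 2 — MCT1cm = 18928 * 190.7 / (100 * 147.8) = 244.2199 t·m/cm
Step 3 — trim = -379 / 244.2199 ≈ -1.5519 cm (5 s.f.)

-1.5519 cm


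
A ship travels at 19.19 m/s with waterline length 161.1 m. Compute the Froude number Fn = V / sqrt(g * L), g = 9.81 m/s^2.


Formula: Fn = V / sqrt(g * L)
Step 1 — g * L = 9.81 * 161.1 = 1580.391
Step 2 — sqrt(g * L) = sqrt(1580.391) = 39.754132
Step 3 — Fn = 19.19 / 39.754132 ≈ 0.48272 (5 s.f.)

0.48272


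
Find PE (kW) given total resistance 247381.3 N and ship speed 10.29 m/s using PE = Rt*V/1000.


Formula: PE = Rt * V / 1000 (kW)
Step 1 — PE (W) = 247381.3 * 10.29 = 2545553.577 W
Step 2 — PE (kW) = 2545553.577 / 1000 ≈ 2545.6 kW (5 s.f.)

2545.6 kW


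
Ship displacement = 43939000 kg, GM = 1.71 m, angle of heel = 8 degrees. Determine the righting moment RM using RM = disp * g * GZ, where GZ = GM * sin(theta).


Formula: GZ = GM * sin(theta); RM = disp * g * GZ
Step 1 — GZ = 1.71 * sin(8°) = 1.71 * 0.139173 = 0.237986 m
Step 2 — RM = 43939000 * 9.81 * 0.237986 ≈ 102580000 N·m (5 s.f.)

102580000 N·m


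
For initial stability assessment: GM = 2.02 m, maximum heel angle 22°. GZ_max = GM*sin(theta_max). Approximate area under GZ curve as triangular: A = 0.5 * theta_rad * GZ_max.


Formula: GZ_max = GM * sin(theta); Area = 0.5 * theta_rad * GZ_max
Step 1 — GZ_max = 2.02 * sin(22°) = 2.02 * 0.374607 = 0.756706 m
Step 2 — theta_rad = 22 * pi/180 = 0.383972 rad
Step 3 — Area = 0.5 * 0.383972 * 0.756706 ≈ 0.14528 m·rad (5 s.f.)

0.14528 m·rad


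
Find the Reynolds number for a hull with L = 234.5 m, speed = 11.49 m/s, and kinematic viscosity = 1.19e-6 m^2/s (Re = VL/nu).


Formula: Re = V * L / nu
Step 1 — V * L = 11.49 * 234.5 = 2694.405 m^2/s
Step 2 — Re = 2694.405 / 1.19e-6 = 2.26e+09

2.26e+09


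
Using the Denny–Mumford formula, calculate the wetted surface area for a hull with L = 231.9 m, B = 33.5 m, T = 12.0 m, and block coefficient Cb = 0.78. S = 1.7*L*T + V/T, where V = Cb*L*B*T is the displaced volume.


Formula: S = 1.7*L*T + V/T with V = Cb*L*B*T, i.e. S = L * (1.7*T + Cb*B)
Step 1 — 1.7*T = 1.7 * 12.0 = 20.4 m
Step 2 — Cb*B = 0.78 * 33.5 = 26.13 m
Step 3 — 1.7*T + Cb*B = 20.4 + 26.13 = 46.53 m
Step 4 — S = 231.9 * 46.53 ≈ 10790 m^2 (5 s.f.)

10790 m^2


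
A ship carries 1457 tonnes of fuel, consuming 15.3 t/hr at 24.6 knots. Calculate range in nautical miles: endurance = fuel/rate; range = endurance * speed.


Formula: endurance = fuel / rate; range = endurance * speed
Step 1 — endurance = 1457 / 15.3 = 95.2288 hours
Step 2 — range = 95.2288 * 24.6 ≈ 2342.6 nautical miles (5 s.f.)

2342.6 NM


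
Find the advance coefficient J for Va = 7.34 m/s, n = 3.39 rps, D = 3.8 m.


Formula: J = Va / (n * D)
Step 1 — n * D = 3.39 * 3.8 = 12.882
Step 2 — J = 7.34 / 12.882 ≈ 0.56979 (5 s.f.)

0.56979


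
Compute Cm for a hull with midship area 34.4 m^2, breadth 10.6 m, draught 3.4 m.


Formula: Cm = Am / (B * T)
Step 1 — B * T = 10.6 * 3.4 = 36.04 m^2
Step 2 — Cm = 34.4 / 36.04 ≈ 0.95450 (5 s.f.)

0.95450


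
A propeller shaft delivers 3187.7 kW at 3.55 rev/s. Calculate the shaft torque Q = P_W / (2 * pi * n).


Formula: Q = P_W / (2 * pi * n)
Step 1 — P_W = 3187.7 kW * 1000 = 3187700.0 W
Step 2 — 2 * pi * n = 2 * pi * 3.55 = 22.305308
Step 3 — Q = 3187700.0 / 22.305308 ≈ 142910 N·m (5 s.f.)

142910 N·m


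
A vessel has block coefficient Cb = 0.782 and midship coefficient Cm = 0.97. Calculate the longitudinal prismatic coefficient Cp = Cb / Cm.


Formula: Cp = Cb / Cm
Substituting: Cp = 0.782 / 0.97
Result: Cp ≈ 0.80619 (5 s.f.)

0.80619


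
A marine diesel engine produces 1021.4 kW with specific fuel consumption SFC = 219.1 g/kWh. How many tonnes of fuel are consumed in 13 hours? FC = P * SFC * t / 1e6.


Formula: FC (tonnes) = P * SFC * t / 1,000,000
Step 1 — P * SFC * t = 1021.4 * 219.1 * 13 = 2909253.62 g
Step 2 — FC (tonnes) = 2909253.62 / 1,000,000 ≈ 2.9093 tonnes (5 s.f.)

2.9093 tonnes


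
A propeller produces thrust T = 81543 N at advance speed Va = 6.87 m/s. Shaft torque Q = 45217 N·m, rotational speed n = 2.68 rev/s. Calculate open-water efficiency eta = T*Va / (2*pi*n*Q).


Formula: eta = T * Va / (2 * pi * n * Q)
Step 1 — numerator = T * Va = 81543 * 6.87 = 560200.41
Step 2 — 2 * pi * n = 2 * pi * 2.68 = 16.838937
Step 3 — denominator = 16.838937 * 45217 = 761406.21
Step 4 — eta = 560200.41 / 761406.21 ≈ 0.73574 (5 s.f.)

0.73574


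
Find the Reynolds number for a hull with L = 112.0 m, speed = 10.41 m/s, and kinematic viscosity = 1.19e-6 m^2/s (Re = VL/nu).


Formula: Re = V * L / nu
Step 1 — V * L = 10.41 * 112.0 = 1165.92 m^2/s
Step 2 — Re = 1165.92 / 1.19e-6 = 9.80e+08

9.80e+08


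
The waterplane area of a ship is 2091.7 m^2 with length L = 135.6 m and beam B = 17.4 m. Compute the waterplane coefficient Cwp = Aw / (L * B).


Formula: Cwp = Aw / (L * B)
Step 1 — L * B = 135.6 * 17.4 = 2359.44 m^2
Step 2 — Cwp = 2091.7 / 2359.44 ≈ 0.88652 (5 s.f.)

0.88652


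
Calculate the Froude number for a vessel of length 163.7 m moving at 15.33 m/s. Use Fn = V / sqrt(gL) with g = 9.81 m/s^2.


Formula: Fn = V / sqrt(g * L)
Step 1 — g * L = 9.81 * 163.7 = 1605.897
Step 2 — sqrt(g * L) = sqrt(1605.897) = 40.073645
Step 3 — Fn = 15.33 / 40.073645 ≈ 0.38255 (5 s.f.)

0.38255
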